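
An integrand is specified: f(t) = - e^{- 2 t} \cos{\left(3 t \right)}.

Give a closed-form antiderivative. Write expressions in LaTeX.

An antiderivative is F(t) = \frac{\left(- 3 \sin{\left(3 t \right)} + 2 \cos{\left(3 t \right)}\right) e^{- 2 t}}{13}.

An antiderivative F(t) passes only if d/dt[F] lands on f(t) exactly.
Check: d/dt[\frac{\left(- 3 \sin{\left(3 t \right)} + 2 \cos{\left(3 t \right)}\right) e^{- 2 t}}{13}] = - e^{- 2 t} \cos{\left(3 t \right)} = f(t).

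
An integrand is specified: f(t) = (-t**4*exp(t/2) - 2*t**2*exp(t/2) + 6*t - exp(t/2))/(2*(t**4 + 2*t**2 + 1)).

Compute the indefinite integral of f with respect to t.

F(t) = (-2*(t**2 + 1)*exp(t/2) - 3)/(2*(t**2 + 1)) + C

A first test for any F(t): its t-derivative must equal f(t) identically.
Check: d/dt[(-2*(t**2 + 1)*exp(t/2) - 3)/(2*(t**2 + 1))] = (-t**4*exp(t/2) - 2*t**2*exp(t/2) + 6*t - exp(t/2))/(2*t**4 + 4*t**2 + 2), which equals f(t).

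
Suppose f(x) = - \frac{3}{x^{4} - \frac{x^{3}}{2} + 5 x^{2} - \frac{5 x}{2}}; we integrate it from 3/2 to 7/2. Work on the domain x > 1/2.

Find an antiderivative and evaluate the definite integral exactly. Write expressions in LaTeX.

Factor the denominator (x \left(2 x - 1\right) \left(x^{2} + 5\right)) and decompose: f = - \frac{2 \left(x - 10\right)}{35 \left(x^{2} + 5\right)} - \frac{16}{7 \left(2 x - 1\right)} + \frac{6}{5 x}; each piece integrates to a log, atan, or power term.
F(x) = \frac{6 \log{\left(x \right)}}{5} - \frac{8 \log{\left(x - \frac{1}{2} \right)}}{7} - \frac{\log{\left(x^{2} + 5 \right)}}{35} + \frac{4 \sqrt{5} \operatorname{atan}{\left(\frac{\sqrt{5} x}{5} \right)}}{35} is an antiderivative of f.
Check: d/dx[\frac{6 \log{\left(x \right)}}{5} - \frac{8 \log{\left(x - \frac{1}{2} \right)}}{7} - \frac{\log{\left(x^{2} + 5 \right)}}{35} + \frac{4 \sqrt{5} \operatorname{atan}{\left(\frac{\sqrt{5} x}{5} \right)}}{35}] = - \frac{6}{2 x^{4} - x^{3} + 10 x^{2} - 5 x}, which equals f(x).
F(7/2) = - \frac{8 \log{\left(3 \right)}}{7} - \frac{\log{\left(\frac{69}{4} \right)}}{35} + \frac{4 \sqrt{5} \operatorname{atan}{\left(\frac{7 \sqrt{5}}{10} \right)}}{35} + \frac{6 \log{\left(\frac{7}{2} \right)}}{5}; F(3/2) = - \frac{\log{\left(\frac{29}{4} \right)}}{35} + \frac{4 \sqrt{5} \operatorname{atan}{\left(\frac{3 \sqrt{5}}{10} \right)}}{35} + \frac{6 \log{\left(\frac{3}{2} \right)}}{5}.
Integral = F(7/2) - F(3/2) = - \frac{8 \log{\left(3 \right)}}{7} - \frac{6 \log{\left(\frac{3}{2} \right)}}{5} - \frac{4 \sqrt{5} \operatorname{atan}{\left(\frac{3 \sqrt{5}}{10} \right)}}{35} - \frac{\log{\left(\frac{69}{4} \right)}}{35} + \frac{\log{\left(\frac{29}{4} \right)}}{35} + \frac{4 \sqrt{5} \operatorname{atan}{\left(\frac{7 \sqrt{5}}{10} \right)}}{35} + \frac{6 \log{\left(\frac{7}{2} \right)}}{5}.

Antiderivative: F(x) = \frac{6 \log{\left(x \right)}}{5} - \frac{8 \log{\left(x - \frac{1}{2} \right)}}{7} - \frac{\log{\left(x^{2} + 5 \right)}}{35} + \frac{4 \sqrt{5} \operatorname{atan}{\left(\frac{\sqrt{5} x}{5} \right)}}{35}; value = - \frac{8 \log{\left(3 \right)}}{7} - \frac{6 \log{\left(\frac{3}{2} \right)}}{5} - \frac{4 \sqrt{5} \operatorname{atan}{\left(\frac{3 \sqrt{5}}{10} \right)}}{35} - \frac{\log{\left(\frac{69}{4} \right)}}{35} + \frac{\log{\left(\frac{29}{4} \right)}}{35} + \frac{4 \sqrt{5} \operatorname{atan}{\left(\frac{7 \sqrt{5}}{10} \right)}}{35} + \frac{6 \log{\left(\frac{7}{2} \right)}}{5}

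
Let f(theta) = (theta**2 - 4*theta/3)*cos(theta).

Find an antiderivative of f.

An antiderivative is F(theta) = theta**2*sin(theta) - 4*theta*sin(theta)/3 + 2*theta*cos(theta) - 2*sin(theta) - 4*cos(theta)/3.

Since d/dtheta undoes antidifferentiation here, F'(theta) = f(theta) is required of F(theta).
Check: d/dtheta[theta**2*sin(theta) - 4*theta*sin(theta)/3 + 2*theta*cos(theta) - 2*sin(theta) - 4*cos(theta)/3] = theta**2*cos(theta) - 4*theta*cos(theta)/3, which equals f(theta).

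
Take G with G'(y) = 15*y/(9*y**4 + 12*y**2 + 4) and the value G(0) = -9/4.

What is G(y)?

G'(y) matches the chain-rule pattern g'(h)*h' with inner function h(y) = 3*y**2 + 2; substituting u = h(y) collapses the integral.
A general antiderivative is -5/(2*(3*y**2 + 2)) + C.
The condition gives C = -9/4 - (-5/4) = -1.
So G(y) = 3*(-2*y**2 - 3)/(2*(3*y**2 + 2)).
Check: d/dy[3*(-2*y**2 - 3)/(2*(3*y**2 + 2))] = 15*y/(9*y**4 + 12*y**2 + 4) = G'(y).

G(y) = 3*(-2*y**2 - 3)/(2*(3*y**2 + 2))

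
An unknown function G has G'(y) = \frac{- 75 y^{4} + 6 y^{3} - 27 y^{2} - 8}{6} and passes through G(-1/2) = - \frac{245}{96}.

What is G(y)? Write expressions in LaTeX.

G(y) = - \frac{5 y^{5}}{2} + \frac{y^{4}}{4} - \frac{3 y^{3}}{2} - \frac{4 y}{3} - \frac{7}{2}

Differentiate the proposed G(y) back; it has to land on the given G'(y).
A general antiderivative is - \frac{5 y^{5}}{2} + \frac{y^{4}}{4} - \frac{3 y^{3}}{2} - \frac{4 y}{3} - \frac{5}{2} + C.
The condition gives C = - \frac{245}{96} - (- \frac{149}{96}) = -1.
So G(y) = - \frac{5 y^{5}}{2} + \frac{y^{4}}{4} - \frac{3 y^{3}}{2} - \frac{4 y}{3} - \frac{7}{2}.
Check: d/dy[- \frac{5 y^{5}}{2} + \frac{y^{4}}{4} - \frac{3 y^{3}}{2} - \frac{4 y}{3} - \frac{7}{2}] = - \frac{25 y^{4}}{2} + y^{3} - \frac{9 y^{2}}{2} - \frac{4}{3}, which equals G'(y).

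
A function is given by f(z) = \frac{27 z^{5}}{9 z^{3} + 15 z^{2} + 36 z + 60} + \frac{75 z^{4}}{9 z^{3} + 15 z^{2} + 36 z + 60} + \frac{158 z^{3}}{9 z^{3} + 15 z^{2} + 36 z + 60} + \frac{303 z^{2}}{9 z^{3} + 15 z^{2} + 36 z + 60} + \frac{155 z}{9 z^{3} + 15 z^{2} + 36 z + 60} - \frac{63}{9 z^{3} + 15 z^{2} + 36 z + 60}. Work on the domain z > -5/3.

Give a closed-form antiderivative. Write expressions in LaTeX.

An antiderivative is F(z) = z^{3} + \frac{5 z^{2}}{3} + \frac{\log{\left(\frac{3 z}{2} + \frac{5}{2} \right)}}{3} - \frac{5 \operatorname{atan}{\left(\frac{z}{2} \right)}}{2}.

The integrand splits into summands that can be handled one at a time.
Check: d/dz[z^{3} + \frac{5 z^{2}}{3} + \frac{\log{\left(\frac{3 z}{2} + \frac{5}{2} \right)}}{3} - \frac{5 \operatorname{atan}{\left(\frac{z}{2} \right)}}{2}] = \frac{27 z^{5} + 75 z^{4} + 158 z^{3} + 303 z^{2} + 155 z - 63}{9 z^{3} + 15 z^{2} + 36 z + 60}, which equals f(z).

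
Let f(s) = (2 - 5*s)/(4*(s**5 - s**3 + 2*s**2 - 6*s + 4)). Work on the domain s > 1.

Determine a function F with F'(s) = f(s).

Factor the denominator (4*(s - 1)**2*(s + 2)*(s**2 + 2)) and decompose: f = 1/(4*(s**2 + 2)) + 1/(18*(s + 2)) - 1/(18*(s - 1)) - 1/(12*(s - 1)**2); each piece integrates to a log, atan, or power term.
Check: d/ds[(-4*s*log(s - 1) + 4*s*log(s + 2) + 9*sqrt(2)*s*atan(sqrt(2)*s/2) + 4*log(s - 1) - 4*log(s + 2) - 9*sqrt(2)*atan(sqrt(2)*s/2) + 6)/(72*(s - 1))] = (2 - 5*s)/(4*s**5 - 4*s**3 + 8*s**2 - 24*s + 16), which equals f(s).

An antiderivative is F(s) = (-4*s*log(s - 1) + 4*s*log(s + 2) + 9*sqrt(2)*s*atan(sqrt(2)*s/2) + 4*log(s - 1) - 4*log(s + 2) - 9*sqrt(2)*atan(sqrt(2)*s/2) + 6)/(72*(s - 1)).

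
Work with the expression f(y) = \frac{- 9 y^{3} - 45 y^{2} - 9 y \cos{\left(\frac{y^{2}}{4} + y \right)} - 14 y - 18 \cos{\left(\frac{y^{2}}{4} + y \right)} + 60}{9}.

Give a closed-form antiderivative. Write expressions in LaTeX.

An antiderivative is F(y) = - \left(\frac{y^{2}}{2} + \frac{5 y}{3} - 2\right)^{2} - 2 \sin{\left(\frac{y^{2}}{4} + y \right)}.

An antiderivative F(y) passes only if d/dy[F] lands on f(y) exactly.
Check: d/dy[- \left(\frac{y^{2}}{2} + \frac{5 y}{3} - 2\right)^{2} - 2 \sin{\left(\frac{y^{2}}{4} + y \right)}] = - y^{3} - 5 y^{2} - y \cos{\left(\frac{y^{2}}{4} + y \right)} - \frac{14 y}{9} - 2 \cos{\left(\frac{y^{2}}{4} + y \right)} + \frac{20}{3}, which equals f(y).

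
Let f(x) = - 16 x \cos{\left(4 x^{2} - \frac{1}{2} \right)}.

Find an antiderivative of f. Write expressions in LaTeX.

An antiderivative is F(x) = - 2 \sin{\left(4 x^{2} - \frac{1}{2} \right)}.

f matches the chain-rule pattern g'(h)*h' with inner function h(x) = 4 x^{2} - \frac{1}{2}; substituting u = h(x) collapses the integral.
Check: d/dx[- 2 \sin{\left(4 x^{2} - \frac{1}{2} \right)}] = - 16 x \cos{\left(4 x^{2} - \frac{1}{2} \right)} = f(x).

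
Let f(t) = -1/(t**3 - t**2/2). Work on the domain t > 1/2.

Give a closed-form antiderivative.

Factor the denominator (t**2*(2*t - 1)) and decompose: f = -8/(2*t - 1) + 4/t + 2/t**2; each piece integrates to a log, atan, or power term.
Check: d/dt[2*(2*t*log(t) - 2*t*log(t - 1/2) - 1)/t] = -2/(2*t**3 - t**2), which equals f(t).

An antiderivative is F(t) = 2*(2*t*log(t) - 2*t*log(t - 1/2) - 1)/t.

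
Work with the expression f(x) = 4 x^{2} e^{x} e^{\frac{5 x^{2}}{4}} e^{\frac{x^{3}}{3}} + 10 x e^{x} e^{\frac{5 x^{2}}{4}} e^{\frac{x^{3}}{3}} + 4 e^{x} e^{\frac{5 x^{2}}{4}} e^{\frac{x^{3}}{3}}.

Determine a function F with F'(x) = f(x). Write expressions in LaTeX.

An antiderivative is F(x) = 4 e^{x} e^{\frac{5 x^{2}}{4}} e^{\frac{x^{3}}{3}}.

f matches the chain-rule pattern g'(h)*h' with inner function h(x) = \frac{x^{3}}{3} + \frac{5 x^{2}}{4} + x; substituting u = h(x) collapses the integral.
Check: d/dx[4 e^{x} e^{\frac{5 x^{2}}{4}} e^{\frac{x^{3}}{3}}] = 4 x^{2} e^{x} e^{\frac{5 x^{2}}{4}} e^{\frac{x^{3}}{3}} + 10 x e^{x} e^{\frac{5 x^{2}}{4}} e^{\frac{x^{3}}{3}} + 4 e^{x} e^{\frac{5 x^{2}}{4}} e^{\frac{x^{3}}{3}} = f(x).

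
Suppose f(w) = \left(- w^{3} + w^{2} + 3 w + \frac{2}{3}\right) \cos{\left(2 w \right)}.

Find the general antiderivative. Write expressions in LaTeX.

For F(w) to be correct the identity F'(w) - f(w) = 0 must hold.
Check: d/dw[- \frac{w^{3} \sin{\left(2 w \right)}}{2} + \frac{w^{2} \sin{\left(2 w \right)}}{2} - \frac{3 w^{2} \cos{\left(2 w \right)}}{4} + \frac{9 w \sin{\left(2 w \right)}}{4} + \frac{w \cos{\left(2 w \right)}}{2} + \frac{\sin{\left(2 w \right)}}{12} + \frac{9 \cos{\left(2 w \right)}}{8}] = - w^{3} \cos{\left(2 w \right)} + w^{2} \cos{\left(2 w \right)} + 3 w \cos{\left(2 w \right)} + \frac{2 \cos{\left(2 w \right)}}{3}, which equals f(w).

F(w) = - \frac{w^{3} \sin{\left(2 w \right)}}{2} + \frac{w^{2} \sin{\left(2 w \right)}}{2} - \frac{3 w^{2} \cos{\left(2 w \right)}}{4} + \frac{9 w \sin{\left(2 w \right)}}{4} + \frac{w \cos{\left(2 w \right)}}{2} + \frac{\sin{\left(2 w \right)}}{12} + \frac{9 \cos{\left(2 w \right)}}{8} + C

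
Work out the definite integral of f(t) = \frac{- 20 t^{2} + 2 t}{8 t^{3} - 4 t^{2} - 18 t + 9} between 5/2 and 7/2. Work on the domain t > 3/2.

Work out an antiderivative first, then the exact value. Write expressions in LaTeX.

Antiderivative: F(t) = \frac{- 7 \log{\left(t - \frac{3}{2} \right)} + \log{\left(t - \frac{1}{2} \right)} - 4 \log{\left(t + \frac{3}{2} \right)}}{4}; value = - \log{\left(5 \right)} - 2 \log{\left(2 \right)} + \frac{\log{\left(3 \right)}}{4} + \log{\left(4 \right)}

Factor the denominator (\left(2 t - 3\right) \left(2 t - 1\right) \left(2 t + 3\right)) and decompose: f = - \frac{2}{2 t + 3} + \frac{1}{2 \left(2 t - 1\right)} - \frac{7}{2 \left(2 t - 3\right)}; each piece integrates to a log, atan, or power term.
F(t) = \frac{- 7 \log{\left(t - \frac{3}{2} \right)} + \log{\left(t - \frac{1}{2} \right)} - 4 \log{\left(t + \frac{3}{2} \right)}}{4} is an antiderivative of f.
Check: d/dt[\frac{- 7 \log{\left(t - \frac{3}{2} \right)} + \log{\left(t - \frac{1}{2} \right)} - 4 \log{\left(t + \frac{3}{2} \right)}}{4}] = \frac{- 20 t^{2} + 2 t}{8 t^{3} - 4 t^{2} - 18 t + 9} = f(t).
F(7/2) = - \log{\left(5 \right)} - \frac{7 \log{\left(2 \right)}}{4} + \frac{\log{\left(3 \right)}}{4}; F(5/2) = - \log{\left(4 \right)} + \frac{\log{\left(2 \right)}}{4}.
Integral = F(7/2) - F(5/2) = - \log{\left(5 \right)} - 2 \log{\left(2 \right)} + \frac{\log{\left(3 \right)}}{4} + \log{\left(4 \right)}.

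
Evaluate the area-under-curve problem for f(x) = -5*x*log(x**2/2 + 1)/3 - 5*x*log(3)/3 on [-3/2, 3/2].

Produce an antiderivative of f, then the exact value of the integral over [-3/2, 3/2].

Integrate term by term and add the pieces.
F(x) = -5*(x**2*log(3*x**2/2 + 3) - x**2 + 2*log(x**2 + 2))/6 is an antiderivative of f.
Check: d/dx[-5*(x**2*log(3*x**2/2 + 3) - x**2 + 2*log(x**2 + 2))/6] = -5*x*log(x**2/2 + 1)/3 - 5*x*log(3)/3 = f(x).
F(3/2) = -15*log(51/8)/8 - 5*log(17/4)/3 + 15/8; F(-3/2) = -15*log(51/8)/8 - 5*log(17/4)/3 + 15/8.
Integral = F(3/2) - F(-3/2) = 0.

Antiderivative: F(x) = -5*(x**2*log(3*x**2/2 + 3) - x**2 + 2*log(x**2 + 2))/6; value = 0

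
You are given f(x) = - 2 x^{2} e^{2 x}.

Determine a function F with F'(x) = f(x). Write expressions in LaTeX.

An antiderivative is F(x) = - x^{2} e^{2 x} + x e^{2 x} - \frac{e^{2 x}}{2}.

Recognize the product-rule pattern: f = u'v + uv' with u = - x^{2} + x - \frac{1}{2}, v = e^{2 x}, so integration by parts undoes it.
Check: d/dx[- x^{2} e^{2 x} + x e^{2 x} - \frac{e^{2 x}}{2}] = - 2 x^{2} e^{2 x} = f(x).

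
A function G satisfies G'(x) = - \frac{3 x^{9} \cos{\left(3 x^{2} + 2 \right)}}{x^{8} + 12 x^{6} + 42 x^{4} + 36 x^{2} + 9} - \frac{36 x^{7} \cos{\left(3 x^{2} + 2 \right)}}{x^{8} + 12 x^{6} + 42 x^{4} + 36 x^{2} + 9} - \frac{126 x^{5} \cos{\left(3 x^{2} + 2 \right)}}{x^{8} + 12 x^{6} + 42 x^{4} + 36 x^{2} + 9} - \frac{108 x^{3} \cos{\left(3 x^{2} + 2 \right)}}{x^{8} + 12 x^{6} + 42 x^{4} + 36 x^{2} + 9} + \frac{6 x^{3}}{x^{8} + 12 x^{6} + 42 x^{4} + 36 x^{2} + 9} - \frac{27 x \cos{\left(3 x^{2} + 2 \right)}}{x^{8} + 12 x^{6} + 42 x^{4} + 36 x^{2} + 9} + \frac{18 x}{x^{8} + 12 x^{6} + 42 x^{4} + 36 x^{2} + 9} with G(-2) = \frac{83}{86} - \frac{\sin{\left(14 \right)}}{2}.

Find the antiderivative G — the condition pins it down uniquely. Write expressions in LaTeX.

Integrate term by term and add the pieces.
A general antiderivative is - \frac{\sin{\left(3 x^{2} + 2 \right)}}{2} - \frac{1}{2 \left(\frac{x^{4}}{3} + 2 x^{2} + 1\right)} + C.
The condition gives C = \frac{83}{86} - \frac{\sin{\left(14 \right)}}{2} - (- \frac{\sin{\left(14 \right)}}{2} - \frac{3}{86}) = 1.
So G(x) = - \frac{\sin{\left(3 x^{2} + 2 \right)}}{2} + 1 - \frac{1}{\frac{2 x^{4}}{3} + 4 x^{2} + 2}.
Check: d/dx[- \frac{\sin{\left(3 x^{2} + 2 \right)}}{2} + 1 - \frac{1}{\frac{2 x^{4}}{3} + 4 x^{2} + 2}] = \frac{- 3 x^{9} \cos{\left(3 x^{2} + 2 \right)} - 36 x^{7} \cos{\left(3 x^{2} + 2 \right)} - 126 x^{5} \cos{\left(3 x^{2} + 2 \right)} - 108 x^{3} \cos{\left(3 x^{2} + 2 \right)} + 6 x^{3} - 27 x \cos{\left(3 x^{2} + 2 \right)} + 18 x}{x^{8} + 12 x^{6} + 42 x^{4} + 36 x^{2} + 9}, which equals G'(x).

G(x) = - \frac{\sin{\left(3 x^{2} + 2 \right)}}{2} + 1 - \frac{1}{\frac{2 x^{4}}{3} + 4 x^{2} + 2}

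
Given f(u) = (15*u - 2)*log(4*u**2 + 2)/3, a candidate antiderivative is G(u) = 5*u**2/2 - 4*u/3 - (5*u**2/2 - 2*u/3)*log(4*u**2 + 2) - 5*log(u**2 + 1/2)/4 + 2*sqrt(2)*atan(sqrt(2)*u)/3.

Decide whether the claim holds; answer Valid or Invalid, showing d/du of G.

d/du[G] = -5*u*log(2*u**2 + 1) - 5*u*log(2) + 2*log(2*u**2 + 1)/3 + 2*log(2)/3
d/du[G] - f(u) = -10*u*log(2*u**2 + 1) - 10*u*log(2) + 4*log(2*u**2 + 1)/3 + 4*log(2)/3 != 0.

Invalid: d/du[G] - f = -10*u*log(2*u**2 + 1) - 10*u*log(2) + 4*log(2*u**2 + 1)/3 + 4*log(2)/3, which is not 0.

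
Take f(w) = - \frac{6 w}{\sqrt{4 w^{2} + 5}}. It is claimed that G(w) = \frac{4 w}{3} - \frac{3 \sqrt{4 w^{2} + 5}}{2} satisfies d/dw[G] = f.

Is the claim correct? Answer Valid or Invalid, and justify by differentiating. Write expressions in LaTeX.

d/dw[G] = \frac{- 18 w + 4 \sqrt{4 w^{2} + 5}}{3 \sqrt{4 w^{2} + 5}}
d/dw[G] - f(w) = \frac{4}{3} != 0.

Invalid: d/dw[G] - f = \frac{4}{3}, which is not 0.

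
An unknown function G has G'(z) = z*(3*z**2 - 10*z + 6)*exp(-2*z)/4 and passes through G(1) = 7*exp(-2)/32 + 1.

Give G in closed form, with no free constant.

G(z) = -(12*z**3 - 22*z**2 + 2*z - 32*exp(2*z) + 1)*exp(-2*z)/32

Recognize the product-rule pattern: G'(z) = u'v + uv' with u = -3*z**3/8 + 11*z**2/16 - z/16 - 1/32, v = exp(-2*z), so integration by parts undoes it.
A general antiderivative is (-12*z**3 + 22*z**2 - 2*z - 1)*exp(-2*z)/32 + C.
The condition gives C = 7*exp(-2)/32 + 1 - (7*exp(-2)/32) = 1.
So G(z) = -(12*z**3 - 22*z**2 + 2*z - 32*exp(2*z) + 1)*exp(-2*z)/32.
Check: d/dz[-(12*z**3 - 22*z**2 + 2*z - 32*exp(2*z) + 1)*exp(-2*z)/32] = (3*z**3 - 10*z**2 + 6*z)*exp(-2*z)/4, which equals G'(z).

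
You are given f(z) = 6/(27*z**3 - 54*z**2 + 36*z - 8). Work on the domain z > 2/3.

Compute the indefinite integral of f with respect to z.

F(z) = -1/(9*z**2 - 12*z + 4) + C

For F(z) to be correct the identity F'(z) - f(z) = 0 must hold.
Check: d/dz[-1/(9*z**2 - 12*z + 4)] = 6/(27*z**3 - 54*z**2 + 36*z - 8) = f(z).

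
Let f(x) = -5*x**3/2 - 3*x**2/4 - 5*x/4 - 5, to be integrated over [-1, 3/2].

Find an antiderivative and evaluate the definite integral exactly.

Integrate term by term and add the pieces.
F(x) = -5*x**4/8 - x**3/4 - 5*x**2/8 - 5*x is an antiderivative of f.
Check: d/dx[-5*x**4/8 - x**3/4 - 5*x**2/8 - 5*x] = -5*x**3/2 - 3*x**2/4 - 5*x/4 - 5 = f(x).
F(3/2) = -1653/128; F(-1) = 4.
Integral = F(3/2) - F(-1) = -2165/128.

Antiderivative: F(x) = -5*x**4/8 - x**3/4 - 5*x**2/8 - 5*x; value = -2165/128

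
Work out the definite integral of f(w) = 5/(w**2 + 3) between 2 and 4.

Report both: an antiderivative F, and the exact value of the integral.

Antiderivative: F(w) = 5*sqrt(3)*atan(sqrt(3)*w/3)/3; value = -5*sqrt(3)*atan(2*sqrt(3)/3)/3 + 5*sqrt(3)*atan(4*sqrt(3)/3)/3

Differentiate the proposed F(w) back; it has to land on f(w) exactly.
F(w) = 5*sqrt(3)*atan(sqrt(3)*w/3)/3 is an antiderivative of f.
Check: d/dw[5*sqrt(3)*atan(sqrt(3)*w/3)/3] = 5/(w**2 + 3) = f(w).
F(4) = 5*sqrt(3)*atan(4*sqrt(3)/3)/3; F(2) = 5*sqrt(3)*atan(2*sqrt(3)/3)/3.
Integral = F(4) - F(2) = -5*sqrt(3)*atan(2*sqrt(3)/3)/3 + 5*sqrt(3)*atan(4*sqrt(3)/3)/3.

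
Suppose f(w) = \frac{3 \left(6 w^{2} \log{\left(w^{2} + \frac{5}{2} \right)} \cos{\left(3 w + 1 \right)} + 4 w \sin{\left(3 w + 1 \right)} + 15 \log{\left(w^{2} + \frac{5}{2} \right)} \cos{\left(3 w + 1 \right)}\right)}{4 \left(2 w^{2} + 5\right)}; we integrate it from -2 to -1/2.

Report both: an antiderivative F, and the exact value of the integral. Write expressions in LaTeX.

Antiderivative: F(w) = \frac{3 \log{\left(w^{2} + \frac{5}{2} \right)} \sin{\left(3 w + 1 \right)}}{4}; value = \frac{3 \log{\left(\frac{13}{2} \right)} \sin{\left(5 \right)}}{4} - \frac{3 \log{\left(\frac{11}{4} \right)} \sin{\left(\frac{1}{2} \right)}}{4}

Recognize the product-rule pattern: f = u'v + uv' with u = \frac{3 \log{\left(w^{2} + \frac{5}{2} \right)}}{4}, v = \sin{\left(3 w + 1 \right)}, so integration by parts undoes it.
F(w) = \frac{3 \log{\left(w^{2} + \frac{5}{2} \right)} \sin{\left(3 w + 1 \right)}}{4} is an antiderivative of f.
Check: d/dw[\frac{3 \log{\left(w^{2} + \frac{5}{2} \right)} \sin{\left(3 w + 1 \right)}}{4}] = \frac{18 w^{2} \log{\left(w^{2} + \frac{5}{2} \right)} \cos{\left(3 w + 1 \right)} + 12 w \sin{\left(3 w + 1 \right)} + 45 \log{\left(w^{2} + \frac{5}{2} \right)} \cos{\left(3 w + 1 \right)}}{8 w^{2} + 20}, which equals f(w).
F(-1/2) = - \frac{3 \log{\left(\frac{11}{4} \right)} \sin{\left(\frac{1}{2} \right)}}{4}; F(-2) = - \frac{3 \log{\left(\frac{13}{2} \right)} \sin{\left(5 \right)}}{4}.
Integral = F(-1/2) - F(-2) = \frac{3 \log{\left(\frac{13}{2} \right)} \sin{\left(5 \right)}}{4} - \frac{3 \log{\left(\frac{11}{4} \right)} \sin{\left(\frac{1}{2} \right)}}{4}.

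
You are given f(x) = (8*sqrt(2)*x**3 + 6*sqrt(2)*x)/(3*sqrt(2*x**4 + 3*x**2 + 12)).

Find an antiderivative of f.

f matches the chain-rule pattern g'(h)*h' with inner function h(x) = x**4 + 3*x**2/2 + 6; substituting u = h(x) collapses the integral.
Check: d/dx[4*sqrt(x**4 + 3*x**2/2 + 6)/3] = (8*sqrt(2)*x**3 + 6*sqrt(2)*x)/(3*sqrt(2*x**4 + 3*x**2 + 12)) = f(x).

An antiderivative is F(x) = 4*sqrt(x**4 + 3*x**2/2 + 6)/3.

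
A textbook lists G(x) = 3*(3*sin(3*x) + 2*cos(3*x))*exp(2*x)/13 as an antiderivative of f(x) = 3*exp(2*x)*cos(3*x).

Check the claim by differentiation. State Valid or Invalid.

Valid - the claim checks out under differentiation.

d/dx[G] = 3*exp(2*x)*cos(3*x)
This equals f(x) exactly, so the claim holds.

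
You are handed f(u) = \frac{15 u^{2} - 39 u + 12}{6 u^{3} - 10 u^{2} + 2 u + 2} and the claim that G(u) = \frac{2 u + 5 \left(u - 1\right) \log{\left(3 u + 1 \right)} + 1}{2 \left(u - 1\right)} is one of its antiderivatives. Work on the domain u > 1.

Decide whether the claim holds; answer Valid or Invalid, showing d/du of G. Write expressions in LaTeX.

Valid - the claim checks out under differentiation.

d/du[G] = \frac{15 u^{2} - 39 u + 12}{6 u^{3} - 10 u^{2} + 2 u + 2}
This equals f(u) exactly, so the claim holds.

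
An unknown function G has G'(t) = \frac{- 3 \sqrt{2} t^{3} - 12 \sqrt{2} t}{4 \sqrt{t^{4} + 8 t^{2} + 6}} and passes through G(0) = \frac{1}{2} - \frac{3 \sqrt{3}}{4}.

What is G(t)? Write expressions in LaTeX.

The substitution u = \frac{t^{4}}{2} + 4 t^{2} + 3 works: G'(t) is exactly (dG/du)*(du/dt) for that inner function.
A general antiderivative is - \frac{3 \sqrt{\frac{t^{4}}{2} + 4 t^{2} + 3}}{4} + C.
The condition gives C = \frac{1}{2} - \frac{3 \sqrt{3}}{4} - (- \frac{3 \sqrt{3}}{4}) = \frac{1}{2}.
So G(t) = \frac{1}{2} - \frac{3 \sqrt{\frac{t^{4}}{2} + 4 t^{2} + 3}}{4}.
Check: d/dt[\frac{1}{2} - \frac{3 \sqrt{\frac{t^{4}}{2} + 4 t^{2} + 3}}{4}] = \frac{- 3 \sqrt{2} t^{3} - 12 \sqrt{2} t}{4 \sqrt{t^{4} + 8 t^{2} + 6}} = G'(t).

G(t) = \frac{1}{2} - \frac{3 \sqrt{\frac{t^{4}}{2} + 4 t^{2} + 3}}{4}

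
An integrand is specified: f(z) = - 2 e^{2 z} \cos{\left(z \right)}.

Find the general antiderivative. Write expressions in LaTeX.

A candidate is checked by its d/dz: the result must match f(z).
Check: d/dz[- \frac{2 e^{2 z} \sin{\left(z \right)}}{5} - \frac{4 e^{2 z} \cos{\left(z \right)}}{5}] = - 2 e^{2 z} \cos{\left(z \right)} = f(z).

F(z) = - \frac{2 e^{2 z} \sin{\left(z \right)}}{5} - \frac{4 e^{2 z} \cos{\left(z \right)}}{5} + C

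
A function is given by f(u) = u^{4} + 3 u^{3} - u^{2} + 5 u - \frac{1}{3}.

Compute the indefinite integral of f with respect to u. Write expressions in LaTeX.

Integrate term by term and add the pieces.
Check: d/du[\frac{u^{5}}{5} + \frac{3 u^{4}}{4} - \frac{u^{3}}{3} + \frac{5 u^{2}}{2} - \frac{u}{3}] = u^{4} + 3 u^{3} - u^{2} + 5 u - \frac{1}{3} = f(u).

F(u) = \frac{u^{5}}{5} + \frac{3 u^{4}}{4} - \frac{u^{3}}{3} + \frac{5 u^{2}}{2} - \frac{u}{3} + C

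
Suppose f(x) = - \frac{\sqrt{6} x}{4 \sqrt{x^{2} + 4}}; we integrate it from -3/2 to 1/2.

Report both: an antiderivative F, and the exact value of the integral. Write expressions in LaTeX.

The substitution u = \frac{3 x^{2}}{2} + 6 works: f is exactly (dF/du)*(du/dx) for that inner function.
F(x) = - \frac{\sqrt{6} \sqrt{x^{2} + 4}}{4} is an antiderivative of f.
Check: d/dx[- \frac{\sqrt{6} \sqrt{x^{2} + 4}}{4}] = - \frac{\sqrt{6} x}{4 \sqrt{x^{2} + 4}} = f(x).
F(1/2) = - \frac{\sqrt{102}}{8}; F(-3/2) = - \frac{5 \sqrt{6}}{8}.
Integral = F(1/2) - F(-3/2) = - \frac{\sqrt{102}}{8} + \frac{5 \sqrt{6}}{8}.

Antiderivative: F(x) = - \frac{\sqrt{6} \sqrt{x^{2} + 4}}{4}; value = - \frac{\sqrt{102}}{8} + \frac{5 \sqrt{6}}{8}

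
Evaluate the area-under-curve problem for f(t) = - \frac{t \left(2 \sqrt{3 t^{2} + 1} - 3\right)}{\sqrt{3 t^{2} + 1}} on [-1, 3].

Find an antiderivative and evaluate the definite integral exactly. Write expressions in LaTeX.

Antiderivative: F(t) = - t^{2} + \sqrt{3 t^{2} + 1}; value = -10 + 2 \sqrt{7}

Whatever form F(t) takes, F'(t) = f(t) is non-negotiable.
F(t) = - t^{2} + \sqrt{3 t^{2} + 1} is an antiderivative of f.
Check: d/dt[- t^{2} + \sqrt{3 t^{2} + 1}] = \frac{- 2 t \sqrt{3 t^{2} + 1} + 3 t}{\sqrt{3 t^{2} + 1}}, which equals f(t).
F(3) = -9 + 2 \sqrt{7}; F(-1) = 1.
Integral = F(3) - F(-1) = -10 + 2 \sqrt{7}.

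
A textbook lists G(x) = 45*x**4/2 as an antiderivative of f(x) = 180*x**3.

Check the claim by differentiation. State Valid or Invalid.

Invalid: d/dx[G] - f = -90*x**3, which is not 0.

d/dx[G] = 90*x**3
d/dx[G] - f(x) = -90*x**3 != 0.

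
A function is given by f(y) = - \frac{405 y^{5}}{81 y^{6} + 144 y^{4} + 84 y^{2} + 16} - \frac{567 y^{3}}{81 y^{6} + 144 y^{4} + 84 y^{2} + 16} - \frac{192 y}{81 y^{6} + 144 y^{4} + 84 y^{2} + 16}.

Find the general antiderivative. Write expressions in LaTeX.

Integrate term by term and add the pieces.
Check: d/dy[\frac{- 15 y^{2} \log{\left(9 y^{2} + 4 \right)} + 15 y^{2} \log{\left(6 \right)} - 10 \log{\left(9 y^{2} + 4 \right)} + 1 + 10 \log{\left(6 \right)}}{6 y^{2} + 4}] = \frac{- 405 y^{5} - 567 y^{3} - 192 y}{81 y^{6} + 144 y^{4} + 84 y^{2} + 16}, which equals f(y).

F(y) = \frac{- 15 y^{2} \log{\left(9 y^{2} + 4 \right)} + 15 y^{2} \log{\left(6 \right)} - 10 \log{\left(9 y^{2} + 4 \right)} + 1 + 10 \log{\left(6 \right)}}{6 y^{2} + 4} + C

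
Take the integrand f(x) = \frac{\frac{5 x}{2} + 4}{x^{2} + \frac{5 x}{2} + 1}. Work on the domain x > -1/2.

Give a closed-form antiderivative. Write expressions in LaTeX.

Factor the denominator (\left(x + 2\right) \left(2 x + 1\right)) and decompose: f = \frac{11}{3 \left(2 x + 1\right)} + \frac{2}{3 \left(x + 2\right)}; each piece integrates to a log, atan, or power term.
Check: d/dx[\frac{11 \log{\left(x + \frac{1}{2} \right)}}{6} + \frac{2 \log{\left(x + 2 \right)}}{3}] = \frac{5 x + 8}{2 x^{2} + 5 x + 2}, which equals f(x).

An antiderivative is F(x) = \frac{11 \log{\left(x + \frac{1}{2} \right)}}{6} + \frac{2 \log{\left(x + 2 \right)}}{3}.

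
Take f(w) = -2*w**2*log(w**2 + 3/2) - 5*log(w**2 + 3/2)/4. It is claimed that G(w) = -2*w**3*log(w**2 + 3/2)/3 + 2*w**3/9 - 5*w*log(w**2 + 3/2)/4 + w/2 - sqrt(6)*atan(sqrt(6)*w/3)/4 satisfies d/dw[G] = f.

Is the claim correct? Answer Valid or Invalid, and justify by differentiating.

d/dw[G] = -2*w**2*log(w**2 + 3/2) - 2*w**2/3 - 5*log(w**2 + 3/2)/4
d/dw[G] - f(w) = -2*w**2/3 != 0.

Invalid: d/dw[G] - f = -2*w**2/3, which is not 0.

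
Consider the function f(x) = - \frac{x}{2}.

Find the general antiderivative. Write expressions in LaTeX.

Any candidate F(x) must reproduce f(x) exactly when differentiated.
Check: d/dx[- \frac{x^{2}}{4}] = - \frac{x}{2} = f(x).

F(x) = - \frac{x^{2}}{4} + C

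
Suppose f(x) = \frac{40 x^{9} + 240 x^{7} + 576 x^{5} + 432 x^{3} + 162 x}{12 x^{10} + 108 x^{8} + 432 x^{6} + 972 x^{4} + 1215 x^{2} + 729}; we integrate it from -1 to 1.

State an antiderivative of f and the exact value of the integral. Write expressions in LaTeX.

Antiderivative: F(x) = \frac{10 x^{4} \log{\left(x^{2} + 3 \right)} - 10 x^{4} \log{\left(2 \right)} + 30 x^{2} \log{\left(x^{2} + 3 \right)} - 30 x^{2} \log{\left(2 \right)} + 45 \log{\left(x^{2} + 3 \right)} - 45 \log{\left(2 \right)} + 18}{6 x^{4} + 18 x^{2} + 27}; value = 0

Differentiate the proposed F(x) back; it has to land on f(x) exactly.
F(x) = \frac{10 x^{4} \log{\left(x^{2} + 3 \right)} - 10 x^{4} \log{\left(2 \right)} + 30 x^{2} \log{\left(x^{2} + 3 \right)} - 30 x^{2} \log{\left(2 \right)} + 45 \log{\left(x^{2} + 3 \right)} - 45 \log{\left(2 \right)} + 18}{6 x^{4} + 18 x^{2} + 27} is an antiderivative of f.
Check: d/dx[\frac{10 x^{4} \log{\left(x^{2} + 3 \right)} - 10 x^{4} \log{\left(2 \right)} + 30 x^{2} \log{\left(x^{2} + 3 \right)} - 30 x^{2} \log{\left(2 \right)} + 45 \log{\left(x^{2} + 3 \right)} - 45 \log{\left(2 \right)} + 18}{6 x^{4} + 18 x^{2} + 27}] = \frac{40 x^{9} + 240 x^{7} + 576 x^{5} + 432 x^{3} + 162 x}{12 x^{10} + 108 x^{8} + 432 x^{6} + 972 x^{4} + 1215 x^{2} + 729} = f(x).
F(1) = - \frac{5 \log{\left(2 \right)}}{3} + \frac{6}{17} + \frac{5 \log{\left(4 \right)}}{3}; F(-1) = - \frac{5 \log{\left(2 \right)}}{3} + \frac{6}{17} + \frac{5 \log{\left(4 \right)}}{3}.
Integral = F(1) - F(-1) = 0.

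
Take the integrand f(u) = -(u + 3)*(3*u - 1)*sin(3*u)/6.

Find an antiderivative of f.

Differentiate the proposed F(u) back; it has to land on f(u) exactly.
Check: d/du[u**2*cos(3*u)/6 - u*sin(3*u)/9 + 4*u*cos(3*u)/9 - 4*sin(3*u)/27 - 11*cos(3*u)/54] = -u**2*sin(3*u)/2 - 4*u*sin(3*u)/3 + sin(3*u)/2, which equals f(u).

An antiderivative is F(u) = u**2*cos(3*u)/6 - u*sin(3*u)/9 + 4*u*cos(3*u)/9 - 4*sin(3*u)/27 - 11*cos(3*u)/54.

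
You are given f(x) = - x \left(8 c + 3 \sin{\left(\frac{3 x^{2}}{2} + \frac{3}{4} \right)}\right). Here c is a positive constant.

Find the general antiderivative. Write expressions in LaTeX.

F(x) = - 4 c x^{2} + \cos{\left(\frac{3 x^{2}}{2} + \frac{3}{4} \right)} + C

Check any antiderivative F(x) by computing F'(x) and comparing it with f(x).
Check: d/dx[- 4 c x^{2} + \cos{\left(\frac{3 x^{2}}{2} + \frac{3}{4} \right)}] = - 8 c x - 3 x \sin{\left(\frac{3 x^{2}}{2} + \frac{3}{4} \right)}, which equals f(x).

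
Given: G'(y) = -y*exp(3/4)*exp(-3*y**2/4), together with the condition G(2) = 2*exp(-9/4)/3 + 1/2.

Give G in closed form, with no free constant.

G(y) = (3 + 4*exp(3/4)*exp(-3*y**2/4))/6

The substitution u = 3/4 - 3*y**2/4 works: G'(y) is exactly (dG/du)*(du/dy) for that inner function.
A general antiderivative is 2*exp(3/4 - 3*y**2/4)/3 + C.
The condition gives C = 2*exp(-9/4)/3 + 1/2 - (2*exp(-9/4)/3) = 1/2.
So G(y) = (3 + 4*exp(3/4)*exp(-3*y**2/4))/6.
Check: d/dy[(3 + 4*exp(3/4)*exp(-3*y**2/4))/6] = -y*exp(3/4)*exp(-3*y**2/4) = G'(y).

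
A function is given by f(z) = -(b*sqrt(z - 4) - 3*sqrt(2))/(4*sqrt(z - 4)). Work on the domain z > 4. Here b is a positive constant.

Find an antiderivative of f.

An antiderivative is F(z) = (-b*z + 6*sqrt(2)*sqrt(z - 4))/4.

A first test for any F(z): its z-derivative must equal f(z) identically.
Check: d/dz[(-b*z + 6*sqrt(2)*sqrt(z - 4))/4] = (-b*sqrt(z - 4) + 3*sqrt(2))/(4*sqrt(z - 4)), which equals f(z).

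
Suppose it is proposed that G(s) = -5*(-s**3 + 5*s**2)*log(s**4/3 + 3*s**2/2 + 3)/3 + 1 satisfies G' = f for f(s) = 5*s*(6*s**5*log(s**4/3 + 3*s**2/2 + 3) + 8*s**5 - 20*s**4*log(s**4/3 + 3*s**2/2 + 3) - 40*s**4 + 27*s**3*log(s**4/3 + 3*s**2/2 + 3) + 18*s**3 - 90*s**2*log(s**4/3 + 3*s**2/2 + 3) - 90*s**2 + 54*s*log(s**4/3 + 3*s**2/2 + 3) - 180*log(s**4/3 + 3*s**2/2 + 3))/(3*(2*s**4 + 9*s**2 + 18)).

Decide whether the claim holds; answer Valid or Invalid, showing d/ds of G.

Valid - the claim checks out under differentiation.

d/ds[G] = (30*s**6*log(s**4/3 + 3*s**2/2 + 3) + 40*s**6 - 100*s**5*log(s**4/3 + 3*s**2/2 + 3) - 200*s**5 + 135*s**4*log(s**4/3 + 3*s**2/2 + 3) + 90*s**4 - 450*s**3*log(s**4/3 + 3*s**2/2 + 3) - 450*s**3 + 270*s**2*log(s**4/3 + 3*s**2/2 + 3) - 900*s*log(s**4/3 + 3*s**2/2 + 3))/(6*s**4 + 27*s**2 + 54)
This equals f(s) exactly, so the claim holds.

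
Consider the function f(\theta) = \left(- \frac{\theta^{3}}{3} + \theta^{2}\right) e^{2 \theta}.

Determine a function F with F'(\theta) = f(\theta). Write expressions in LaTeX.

f has the shape u'v + uv' for u = - \frac{\theta^{3}}{6} + \frac{3 \theta^{2}}{4} - \frac{3 \theta}{4} + \frac{3}{8} and v = e^{2 \theta} — it is the derivative of the product u*v.
Check: d/d\theta[\frac{\left(- 4 \theta^{3} + 18 \theta^{2} - 18 \theta + 9\right) e^{2 \theta}}{24}] = - \frac{\theta^{3} e^{2 \theta}}{3} + \theta^{2} e^{2 \theta}, which equals f(\theta).

An antiderivative is F(\theta) = \frac{\left(- 4 \theta^{3} + 18 \theta^{2} - 18 \theta + 9\right) e^{2 \theta}}{24}.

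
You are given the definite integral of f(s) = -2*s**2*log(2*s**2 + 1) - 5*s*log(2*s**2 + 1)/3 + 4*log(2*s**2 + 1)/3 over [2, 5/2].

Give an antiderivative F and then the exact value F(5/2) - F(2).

The integrand splits into summands that can be handled one at a time.
F(s) = 4*s**3/9 + 5*s**2/6 - 10*s/3 + (-2*s**3/3 - 5*s**2/6 + 4*s/3)*log(2*s**2 + 1) - 5*log(s**2 + 1/2)/12 + 5*sqrt(2)*atan(sqrt(2)*s)/3 is an antiderivative of f.
Check: d/ds[4*s**3/9 + 5*s**2/6 - 10*s/3 + (-2*s**3/3 - 5*s**2/6 + 4*s/3)*log(2*s**2 + 1) - 5*log(s**2 + 1/2)/12 + 5*sqrt(2)*atan(sqrt(2)*s)/3] = -2*s**2*log(2*s**2 + 1) - 5*s*log(2*s**2 + 1)/3 + 4*log(2*s**2 + 1)/3 = f(s).
F(5/2) = -295*log(27/2)/24 - 5*log(27/4)/12 + 5*sqrt(2)*atan(5*sqrt(2)/2)/3 + 275/72; F(2) = -6*log(9) - 5*log(9/2)/12 + 2/9 + 5*sqrt(2)*atan(2*sqrt(2))/3.
Integral = F(5/2) - F(2) = -295*log(27/2)/24 - 5*sqrt(2)*atan(2*sqrt(2))/3 - 5*log(27/4)/12 + 5*log(9/2)/12 + 5*sqrt(2)*atan(5*sqrt(2)/2)/3 + 259/72 + 6*log(9).

Antiderivative: F(s) = 4*s**3/9 + 5*s**2/6 - 10*s/3 + (-2*s**3/3 - 5*s**2/6 + 4*s/3)*log(2*s**2 + 1) - 5*log(s**2 + 1/2)/12 + 5*sqrt(2)*atan(sqrt(2)*s)/3; value = -295*log(27/2)/24 - 5*sqrt(2)*atan(2*sqrt(2))/3 - 5*log(27/4)/12 + 5*log(9/2)/12 + 5*sqrt(2)*atan(5*sqrt(2)/2)/3 + 259/72 + 6*log(9)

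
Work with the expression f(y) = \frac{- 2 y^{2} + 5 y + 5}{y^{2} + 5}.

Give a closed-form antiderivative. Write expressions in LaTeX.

An antiderivative is F(y) = - 2 y + \frac{5 \log{\left(y^{2} + 5 \right)}}{2} + 3 \sqrt{5} \operatorname{atan}{\left(\frac{\sqrt{5} y}{5} \right)}.

A candidate is checked by its d/dy: the result must match f(y).
Check: d/dy[- 2 y + \frac{5 \log{\left(y^{2} + 5 \right)}}{2} + 3 \sqrt{5} \operatorname{atan}{\left(\frac{\sqrt{5} y}{5} \right)}] = \frac{- 2 y^{2} + 5 y + 5}{y^{2} + 5} = f(y).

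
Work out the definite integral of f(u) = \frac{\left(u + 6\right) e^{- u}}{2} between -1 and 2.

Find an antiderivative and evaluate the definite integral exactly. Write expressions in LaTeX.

Antiderivative: F(u) = \frac{\left(- u - 7\right) e^{- u}}{2}; value = - \frac{9}{2 e^{2}} + 3 e

f has the shape v'r + vr' for v = - \frac{u}{2} - \frac{7}{2} and r = e^{- u} — it is the derivative of the product v*r.
F(u) = \frac{\left(- u - 7\right) e^{- u}}{2} is an antiderivative of f.
Check: d/du[\frac{\left(- u - 7\right) e^{- u}}{2}] = \frac{\left(u + 6\right) e^{- u}}{2} = f(u).
F(2) = - \frac{9}{2 e^{2}}; F(-1) = - 3 e.
Integral = F(2) - F(-1) = - \frac{9}{2 e^{2}} + 3 e.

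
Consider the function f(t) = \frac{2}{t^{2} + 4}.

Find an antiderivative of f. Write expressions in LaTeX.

Recover f(t) by differentiating a candidate F(t); any mismatch rules it out.
Check: d/dt[\operatorname{atan}{\left(\frac{t}{2} \right)}] = \frac{2}{t^{2} + 4} = f(t).

An antiderivative is F(t) = \operatorname{atan}{\left(\frac{t}{2} \right)}.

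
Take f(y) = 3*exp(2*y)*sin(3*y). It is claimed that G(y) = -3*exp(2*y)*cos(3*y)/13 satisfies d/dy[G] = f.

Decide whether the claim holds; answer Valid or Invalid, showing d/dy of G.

d/dy[G] = 9*exp(2*y)*sin(3*y)/13 - 6*exp(2*y)*cos(3*y)/13
d/dy[G] - f(y) = -30*exp(2*y)*sin(3*y)/13 - 6*exp(2*y)*cos(3*y)/13 != 0.

Invalid: d/dy[G] - f = -30*exp(2*y)*sin(3*y)/13 - 6*exp(2*y)*cos(3*y)/13, which is not 0.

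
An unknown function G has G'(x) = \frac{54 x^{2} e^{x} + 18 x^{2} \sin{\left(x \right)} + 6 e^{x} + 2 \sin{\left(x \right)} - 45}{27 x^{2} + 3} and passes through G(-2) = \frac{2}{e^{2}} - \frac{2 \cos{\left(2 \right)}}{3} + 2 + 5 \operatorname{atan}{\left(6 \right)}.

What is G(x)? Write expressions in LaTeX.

G(x) = - \frac{- 6 e^{x} + 2 \cos{\left(x \right)} + 15 \operatorname{atan}{\left(3 x \right)} - 6}{3}

Whatever form G(x) takes, its d/dx must return the stated G'(x).
A general antiderivative is 2 e^{x} - \frac{2 \cos{\left(x \right)}}{3} - 5 \operatorname{atan}{\left(3 x \right)} + C.
The condition gives C = \frac{2}{e^{2}} - \frac{2 \cos{\left(2 \right)}}{3} + 2 + 5 \operatorname{atan}{\left(6 \right)} - (\frac{2}{e^{2}} - \frac{2 \cos{\left(2 \right)}}{3} + 5 \operatorname{atan}{\left(6 \right)}) = 2.
So G(x) = - \frac{- 6 e^{x} + 2 \cos{\left(x \right)} + 15 \operatorname{atan}{\left(3 x \right)} - 6}{3}.
Check: d/dx[- \frac{- 6 e^{x} + 2 \cos{\left(x \right)} + 15 \operatorname{atan}{\left(3 x \right)} - 6}{3}] = \frac{54 x^{2} e^{x} + 18 x^{2} \sin{\left(x \right)} + 6 e^{x} + 2 \sin{\left(x \right)} - 45}{27 x^{2} + 3} = G'(x).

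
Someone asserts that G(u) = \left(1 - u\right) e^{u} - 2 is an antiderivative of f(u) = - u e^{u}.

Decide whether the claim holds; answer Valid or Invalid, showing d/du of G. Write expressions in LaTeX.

d/du[G] = - u e^{u}
This equals f(u) exactly, so the claim holds.

Valid - the claim checks out under differentiation.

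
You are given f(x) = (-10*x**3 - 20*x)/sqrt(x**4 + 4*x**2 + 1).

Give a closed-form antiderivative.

f matches the chain-rule pattern g'(h)*h' with inner function h(x) = x**4 + 4*x**2 + 1; substituting u = h(x) collapses the integral.
Check: d/dx[-5*sqrt(x**4 + 4*x**2 + 1)] = (-10*x**3 - 20*x)/sqrt(x**4 + 4*x**2 + 1) = f(x).

An antiderivative is F(x) = -5*sqrt(x**4 + 4*x**2 + 1).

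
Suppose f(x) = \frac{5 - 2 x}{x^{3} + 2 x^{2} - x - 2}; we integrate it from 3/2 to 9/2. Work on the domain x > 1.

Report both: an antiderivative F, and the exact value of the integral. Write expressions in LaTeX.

Factor the denominator (\left(x - 1\right) \left(x + 1\right) \left(x + 2\right)) and decompose: f = \frac{3}{x + 2} - \frac{7}{2 \left(x + 1\right)} + \frac{1}{2 \left(x - 1\right)}; each piece integrates to a log, atan, or power term.
F(x) = - \frac{- \log{\left(x - 1 \right)} + 7 \log{\left(x + 1 \right)} - 6 \log{\left(x + 2 \right)}}{2} is an antiderivative of f.
Check: d/dx[- \frac{- \log{\left(x - 1 \right)} + 7 \log{\left(x + 1 \right)} - 6 \log{\left(x + 2 \right)}}{2}] = \frac{5 - 2 x}{x^{3} + 2 x^{2} - x - 2} = f(x).
F(9/2) = - \frac{7 \log{\left(\frac{11}{2} \right)}}{2} + \frac{\log{\left(\frac{7}{2} \right)}}{2} + 3 \log{\left(\frac{13}{2} \right)}; F(3/2) = - \frac{7 \log{\left(\frac{5}{2} \right)}}{2} - \frac{\log{\left(2 \right)}}{2} + 3 \log{\left(\frac{7}{2} \right)}.
Integral = F(9/2) - F(3/2) = - \frac{7 \log{\left(\frac{11}{2} \right)}}{2} - \frac{5 \log{\left(\frac{7}{2} \right)}}{2} + \frac{\log{\left(2 \right)}}{2} + \frac{7 \log{\left(\frac{5}{2} \right)}}{2} + 3 \log{\left(\frac{13}{2} \right)}.

Antiderivative: F(x) = - \frac{- \log{\left(x - 1 \right)} + 7 \log{\left(x + 1 \right)} - 6 \log{\left(x + 2 \right)}}{2}; value = - \frac{7 \log{\left(\frac{11}{2} \right)}}{2} - \frac{5 \log{\left(\frac{7}{2} \right)}}{2} + \frac{\log{\left(2 \right)}}{2} + \frac{7 \log{\left(\frac{5}{2} \right)}}{2} + 3 \log{\left(\frac{13}{2} \right)}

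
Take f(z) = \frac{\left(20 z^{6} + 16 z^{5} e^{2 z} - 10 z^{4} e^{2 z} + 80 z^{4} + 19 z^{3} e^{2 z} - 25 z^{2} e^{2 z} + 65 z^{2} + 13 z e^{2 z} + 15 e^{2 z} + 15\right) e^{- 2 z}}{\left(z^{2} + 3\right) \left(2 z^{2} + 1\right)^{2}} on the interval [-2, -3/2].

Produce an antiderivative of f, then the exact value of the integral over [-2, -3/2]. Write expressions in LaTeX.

A candidate is checked by its d/dz: the result must match f(z).
F(z) = \frac{\left(16 z^{2} e^{2 z} \log{\left(z^{2} + 3 \right)} - 20 z^{2} + 20 z e^{2 z} + 8 e^{2 z} \log{\left(z^{2} + 3 \right)} - 3 e^{2 z} - 10\right) e^{- 2 z}}{4 \left(2 z^{2} + 1\right)} is an antiderivative of f.
Check: d/dz[\frac{\left(16 z^{2} e^{2 z} \log{\left(z^{2} + 3 \right)} - 20 z^{2} + 20 z e^{2 z} + 8 e^{2 z} \log{\left(z^{2} + 3 \right)} - 3 e^{2 z} - 10\right) e^{- 2 z}}{4 \left(2 z^{2} + 1\right)}] = \frac{20 z^{6} + 16 z^{5} e^{2 z} - 10 z^{4} e^{2 z} + 80 z^{4} + 19 z^{3} e^{2 z} - 25 z^{2} e^{2 z} + 65 z^{2} + 13 z e^{2 z} + 15 e^{2 z} + 15}{4 z^{6} e^{2 z} + 16 z^{4} e^{2 z} + 13 z^{2} e^{2 z} + 3 e^{2 z}}, which equals f(z).
F(-3/2) = - \frac{5 e^{3}}{2} - \frac{3}{2} + 2 \log{\left(\frac{21}{4} \right)}; F(-2) = - \frac{5 e^{4}}{2} - \frac{43}{36} + 2 \log{\left(7 \right)}.
Integral = F(-3/2) - F(-2) = - \frac{5 e^{3}}{2} - 2 \log{\left(7 \right)} - \frac{11}{36} + 2 \log{\left(\frac{21}{4} \right)} + \frac{5 e^{4}}{2}.

Antiderivative: F(z) = \frac{\left(16 z^{2} e^{2 z} \log{\left(z^{2} + 3 \right)} - 20 z^{2} + 20 z e^{2 z} + 8 e^{2 z} \log{\left(z^{2} + 3 \right)} - 3 e^{2 z} - 10\right) e^{- 2 z}}{4 \left(2 z^{2} + 1\right)}; value = - \frac{5 e^{3}}{2} - 2 \log{\left(7 \right)} - \frac{11}{36} + 2 \log{\left(\frac{21}{4} \right)} + \frac{5 e^{4}}{2}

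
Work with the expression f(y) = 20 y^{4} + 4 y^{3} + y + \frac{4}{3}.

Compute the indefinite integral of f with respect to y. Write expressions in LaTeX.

The integrand splits into summands that can be handled one at a time.
Check: d/dy[4 y^{5} + y^{4} + \frac{y^{2}}{2} + \frac{4 y}{3}] = 20 y^{4} + 4 y^{3} + y + \frac{4}{3} = f(y).

F(y) = 4 y^{5} + y^{4} + \frac{y^{2}}{2} + \frac{4 y}{3} + C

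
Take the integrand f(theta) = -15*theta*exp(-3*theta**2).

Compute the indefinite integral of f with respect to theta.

f matches the chain-rule pattern g'(h)*h' with inner function h(theta) = -3*theta**2; substituting u = h(theta) collapses the integral.
Check: d/dtheta[5*exp(-3*theta**2)/2] = -15*theta*exp(-3*theta**2) = f(theta).

F(theta) = 5*exp(-3*theta**2)/2 + C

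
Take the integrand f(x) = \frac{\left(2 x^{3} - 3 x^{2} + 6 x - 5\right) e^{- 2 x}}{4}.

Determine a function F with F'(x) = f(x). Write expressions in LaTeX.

f has the shape u'v + uv' for u = - \frac{x^{3}}{4} - \frac{3 x}{4} + \frac{1}{4} and v = e^{- 2 x} — it is the derivative of the product u*v.
Check: d/dx[- \frac{x^{3} e^{- 2 x}}{4} - \frac{3 x e^{- 2 x}}{4} + \frac{e^{- 2 x}}{4}] = \frac{\left(2 x^{3} - 3 x^{2} + 6 x - 5\right) e^{- 2 x}}{4} = f(x).

An antiderivative is F(x) = - \frac{x^{3} e^{- 2 x}}{4} - \frac{3 x e^{- 2 x}}{4} + \frac{e^{- 2 x}}{4}.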